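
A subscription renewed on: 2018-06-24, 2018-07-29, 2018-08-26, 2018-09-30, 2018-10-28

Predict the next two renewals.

2018-11-25, 2018-12-30

All Sundays; the gaps (35, 28, 35, 28) vary with month length.
This is the last Sunday of each month.
Last Sunday of November 2018: 2018-11-25.
December 2018 ends with Sunday 2018-12-30.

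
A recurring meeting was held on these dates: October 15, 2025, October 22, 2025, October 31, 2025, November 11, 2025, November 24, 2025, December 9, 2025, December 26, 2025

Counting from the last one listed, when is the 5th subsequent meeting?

April 20, 2026

The spacing grows by 2 each time: 7, 9, 11, 13, 15, 17 days.
Next gap: 19 days. December 26, 2025 + 19 days = January 14, 2026.
Next gap: 21 days. January 14, 2026 + 21 days = February 4, 2026.
Next gap: 23 days. February 4, 2026 + 23 days = February 27, 2026.
Next gap: 25 days. February 27, 2026 + 25 days = March 24, 2026.
Next gap: 27 days. March 24, 2026 + 27 days = April 20, 2026.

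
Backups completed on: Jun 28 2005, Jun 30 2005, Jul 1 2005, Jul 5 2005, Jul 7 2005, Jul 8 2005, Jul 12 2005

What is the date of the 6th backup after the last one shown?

Gaps: 2, 1, 4, 2, 1, 4 days — not constant, but cyclic with period 3.
The events fall on every Tuesday, Thursday and Friday.
Next Thursday: Jul 14 2005.
The following Friday is Jul 15 2005.
Next Tuesday: Jul 19 2005.
Next Thursday: Jul 21 2005.
Next Friday: Jul 22 2005.
The following Tuesday is Jul 26 2005.

Jul 26 2005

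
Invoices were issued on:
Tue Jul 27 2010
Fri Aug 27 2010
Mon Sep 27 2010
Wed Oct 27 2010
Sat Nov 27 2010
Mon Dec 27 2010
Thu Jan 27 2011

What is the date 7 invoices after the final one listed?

Gaps: 31, 31, 30, 31, 30, 31 days — not constant. Every event is on the 27th of the month.
Pattern: the 27th of each month.
Next: February 2011 → Sun Feb 27 2011.
March 2011: Sun Mar 27 2011.
April 2011: Wed Apr 27 2011.
May 2011: Fri May 27 2011.
June 2011: Mon Jun 27 2011.
Next: July 2011 → Wed Jul 27 2011.
Next: August 2011 → Sat Aug 27 2011.

Sat Aug 27 2011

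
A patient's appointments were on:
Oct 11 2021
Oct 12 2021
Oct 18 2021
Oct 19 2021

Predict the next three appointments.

Oct 25 2021, Oct 26 2021, Nov 1 2021

The gap pattern 1, 6, 1 repeats every 2 events.
These are the Mondays and Tuesdays of each week.
Next Monday: Oct 25 2021.
Next Tuesday: Oct 26 2021.
Next Monday: Nov 1 2021.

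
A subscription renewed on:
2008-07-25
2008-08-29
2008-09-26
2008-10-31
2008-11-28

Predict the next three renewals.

2008-12-26, 2009-01-30, 2009-02-27

These are Fridays with 35, 28, 35, 28-day gaps.
Each is the final Friday of its month — 2008-08-29 is past the 28th, so '4th Friday' doesn't fit.
December 2008 ends with Friday 2008-12-26.
Last Friday of January 2009: 2009-01-30.
Last Friday of February 2009: 2009-02-27.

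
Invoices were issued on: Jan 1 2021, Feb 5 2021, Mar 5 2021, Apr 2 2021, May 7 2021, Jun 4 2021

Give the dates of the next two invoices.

Gaps: 35, 28, 28, 35, 28 days — a mix of 28 and 35. Every date is a Friday.
Each is the 1st Friday of its month.
1st Friday of July 2021: Jul 2 2021.
August 2021 — 1st Friday is Aug 6 2021.

Jul 2 2021, Aug 6 2021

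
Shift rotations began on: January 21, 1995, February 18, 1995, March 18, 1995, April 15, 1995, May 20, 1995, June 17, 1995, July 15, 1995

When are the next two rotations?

August 19, 1995; September 16, 1995

All dates are Saturdays, 28, 28, 28, 35, 28, 28 days apart.
Specifically, the 3rd Saturday of each month.
August 1995 — 3rd Saturday is August 19, 1995.
September 1995 — 3rd Saturday is September 16, 1995.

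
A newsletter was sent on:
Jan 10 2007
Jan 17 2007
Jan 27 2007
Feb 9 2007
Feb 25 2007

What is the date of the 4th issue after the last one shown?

Gaps: 7, 10, 13, 16 days — each gap is 3 larger than the previous one.
Next gap: 19 days. Feb 25 2007 + 19 days = Mar 16 2007.
Next gap: 22 days. Mar 16 2007 + 22 days = Apr 7 2007.
Next gap: 25 days. Apr 7 2007 + 25 days = May 2 2007.
Next gap: 28 days. May 2 2007 + 28 days = May 30 2007.

May 30 2007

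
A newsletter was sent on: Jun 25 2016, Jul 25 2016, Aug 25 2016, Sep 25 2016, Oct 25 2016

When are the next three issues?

Each date is the 25th; the gaps (30, 31, 31, 30) track the month lengths.
The rule is the 25th of each month.
Next: November 2016 → Nov 25 2016.
Next: December 2016 → Dec 25 2016.
Next: January 2017 → Jan 25 2017.

Nov 25 2016, Dec 25 2016, Jan 25 2017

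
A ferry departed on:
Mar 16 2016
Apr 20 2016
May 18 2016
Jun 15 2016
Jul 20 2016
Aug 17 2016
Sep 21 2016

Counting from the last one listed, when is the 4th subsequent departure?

Jan 18 2017

All dates are Wednesdays, 35, 28, 28, 35, 28, 35 days apart.
Specifically, the 3rd Wednesday of each month.
3rd Wednesday of October 2016: Oct 19 2016.
November 2016 — 3rd Wednesday is Nov 16 2016.
3rd Wednesday of December 2016: Dec 21 2016.
3rd Wednesday of January 2017: Jan 18 2017.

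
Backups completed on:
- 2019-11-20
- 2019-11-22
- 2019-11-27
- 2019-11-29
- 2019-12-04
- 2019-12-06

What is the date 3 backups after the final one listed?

The gap pattern 2, 5, 2, 5, 2 repeats every 2 events.
These are the Wednesdays and Fridays of each week.
Next Wednesday: 2019-12-11.
The following Friday is 2019-12-13.
The following Wednesday is 2019-12-18.

2019-12-18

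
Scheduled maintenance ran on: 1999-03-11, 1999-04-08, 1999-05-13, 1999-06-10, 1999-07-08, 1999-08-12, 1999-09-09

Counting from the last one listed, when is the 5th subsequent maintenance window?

2000-02-10

Gaps: 28, 35, 28, 28, 35, 28 days — a mix of 28 and 35. Every date is a Thursday.
Each is the 2nd Thursday of its month.
2nd Thursday of October 1999: 1999-10-14.
2nd Thursday of November 1999: 1999-11-11.
December 1999 — 2nd Thursday is 1999-12-09.
January 2000 — 2nd Thursday is 2000-01-13.
2nd Thursday of February 2000: 2000-02-10.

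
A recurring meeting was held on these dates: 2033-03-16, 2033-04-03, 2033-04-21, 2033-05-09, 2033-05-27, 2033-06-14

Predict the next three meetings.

Every event comes 18 days after the last (18, 18, 18, 18, 18).
2033-06-14 + 18 days = 2033-07-02.
2033-07-02 + 18 days = 2033-07-20.
2033-07-20 + 18 days = 2033-08-07.

2033-07-02, 2033-07-20, 2033-08-07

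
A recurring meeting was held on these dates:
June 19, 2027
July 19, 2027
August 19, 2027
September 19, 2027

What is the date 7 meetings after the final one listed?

April 19, 2028

Gaps: 30, 31, 31 days — not constant. Every event is on the 19th of the month.
Pattern: the 19th of each month.
Next: October 2027 → October 19, 2027.
November 2027: November 19, 2027.
Next: December 2027 → December 19, 2027.
Next: January 2028 → January 19, 2028.
Next: February 2028 → February 19, 2028.
March 2028: March 19, 2028.
April 2028: April 19, 2028.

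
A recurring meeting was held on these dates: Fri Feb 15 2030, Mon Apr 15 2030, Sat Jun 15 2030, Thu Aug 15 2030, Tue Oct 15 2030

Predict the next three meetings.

The day-of-month is always 15 (59, 61, 61, 61 days between events).
So this recurs on the 15th of every 2 months.
December 2030: Sun Dec 15 2030.
February 2031: Sat Feb 15 2031.
April 2031: Tue Apr 15 2031.

Sun Dec 15 2030, Sat Feb 15 2031, Tue Apr 15 2031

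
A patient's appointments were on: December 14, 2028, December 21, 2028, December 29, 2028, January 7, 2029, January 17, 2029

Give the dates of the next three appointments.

The spacing grows by 1 each time: 7, 8, 9, 10 days.
Next gap: 11 days. January 17, 2029 + 11 days = January 28, 2029.
Next gap: 12 days. January 28, 2029 + 12 days = February 9, 2029.
Next gap: 13 days. February 9, 2029 + 13 days = February 22, 2029.

January 28, 2029; February 9, 2029; February 22, 2029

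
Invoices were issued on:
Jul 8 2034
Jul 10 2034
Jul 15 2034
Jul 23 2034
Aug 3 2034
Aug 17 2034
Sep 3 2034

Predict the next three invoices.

Sep 23 2034, Oct 16 2034, Nov 11 2034

The spacing grows by 3 each time: 2, 5, 8, 11, 14, 17 days.
Next gap: 20 days. Sep 3 2034 + 20 days = Sep 23 2034.
Next gap: 23 days. Sep 23 2034 + 23 days = Oct 16 2034.
Next gap: 26 days. Oct 16 2034 + 26 days = Nov 11 2034.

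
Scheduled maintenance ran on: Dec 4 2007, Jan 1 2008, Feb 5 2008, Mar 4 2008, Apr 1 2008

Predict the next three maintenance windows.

Gaps: 28, 35, 28, 28 days — a mix of 28 and 35. Every date is a Tuesday.
Each is the 1st Tuesday of its month.
1st Tuesday of May 2008: May 6 2008.
1st Tuesday of June 2008: Jun 3 2008.
1st Tuesday of July 2008: Jul 1 2008.

May 6 2008, Jun 3 2008, Jul 1 2008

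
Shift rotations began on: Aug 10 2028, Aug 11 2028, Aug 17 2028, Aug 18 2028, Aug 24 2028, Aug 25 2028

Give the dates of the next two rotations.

Aug 31 2028, Sep 1 2028

The gap pattern 1, 6, 1, 6, 1 repeats every 2 events.
These are the Thursdays and Fridays of each week.
The following Thursday is Aug 31 2028.
Next Friday: Sep 1 2028.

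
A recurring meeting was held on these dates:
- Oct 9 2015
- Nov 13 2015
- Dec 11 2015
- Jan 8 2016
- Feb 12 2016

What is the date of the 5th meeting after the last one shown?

Jul 8 2016

Gaps: 35, 28, 28, 35 days — a mix of 28 and 35. Every date is a Friday.
Each is the 2nd Friday of its month.
March 2016 — 2nd Friday is Mar 11 2016.
2nd Friday of April 2016: Apr 8 2016.
2nd Friday of May 2016: May 13 2016.
2nd Friday of June 2016: Jun 10 2016.
July 2016 — 2nd Friday is Jul 8 2016.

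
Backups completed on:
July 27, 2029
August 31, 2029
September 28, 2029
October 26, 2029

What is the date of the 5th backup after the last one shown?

Every date is a Friday; gaps 35, 28, 28 days.
Each is the last Friday of its month (at least one falls on the 29th or later, ruling out '4th Friday').
Last Friday of November 2029: November 30, 2029.
December 2029 ends with Friday December 28, 2029.
Last Friday of January 2030: January 25, 2030.
Last Friday of February 2030: February 22, 2030.
Last Friday of March 2030: March 29, 2030.

March 29, 2030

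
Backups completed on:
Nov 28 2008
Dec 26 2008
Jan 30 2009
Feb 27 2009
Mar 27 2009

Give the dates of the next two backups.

These are Fridays with 28, 35, 28, 28-day gaps.
Each is the final Friday of its month — Jan 30 2009 is past the 28th, so '4th Friday' doesn't fit.
Last Friday of April 2009: Apr 24 2009.
May 2009 ends with Friday May 29 2009.

Apr 24 2009, May 29 2009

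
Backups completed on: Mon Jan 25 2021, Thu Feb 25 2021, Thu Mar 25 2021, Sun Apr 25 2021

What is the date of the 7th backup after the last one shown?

Gaps: 31, 28, 31 days — not constant. Every event is on the 25th of the month.
Pattern: the 25th of each month.
May 2021: Tue May 25 2021.
June 2021: Fri Jun 25 2021.
July 2021: Sun Jul 25 2021.
August 2021: Wed Aug 25 2021.
September 2021: Sat Sep 25 2021.
October 2021: Mon Oct 25 2021.
November 2021: Thu Nov 25 2021.

Thu Nov 25 2021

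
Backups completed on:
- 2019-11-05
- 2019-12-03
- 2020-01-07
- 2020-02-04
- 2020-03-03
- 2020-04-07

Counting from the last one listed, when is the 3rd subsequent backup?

2020-07-07

Gaps: 28, 35, 28, 28, 35 days — a mix of 28 and 35. Every date is a Tuesday.
Each is the 1st Tuesday of its month.
1st Tuesday of May 2020: 2020-05-05.
June 2020 — 1st Tuesday is 2020-06-02.
July 2020 — 1st Tuesday is 2020-07-07.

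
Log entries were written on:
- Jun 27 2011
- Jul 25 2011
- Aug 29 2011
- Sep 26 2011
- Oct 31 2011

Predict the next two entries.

Nov 28 2011, Dec 26 2011

These are Mondays with 28, 35, 28, 35-day gaps.
Each is the final Monday of its month — Aug 29 2011 is past the 28th, so '4th Monday' doesn't fit.
Last Monday of November 2011: Nov 28 2011.
December 2011 ends with Monday Dec 26 2011.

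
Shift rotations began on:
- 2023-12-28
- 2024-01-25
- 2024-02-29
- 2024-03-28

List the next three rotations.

Every date is a Thursday; gaps 28, 35, 28 days.
Each is the last Thursday of its month (at least one falls on the 29th or later, ruling out '4th Thursday').
Last Thursday of April 2024: 2024-04-25.
Last Thursday of May 2024: 2024-05-30.
Last Thursday of June 2024: 2024-06-27.

2024-04-25, 2024-05-30, 2024-06-27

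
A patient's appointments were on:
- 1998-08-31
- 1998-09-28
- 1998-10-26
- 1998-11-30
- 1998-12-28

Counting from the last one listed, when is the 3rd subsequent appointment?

Every date is a Monday; gaps 28, 28, 35, 28 days.
Each is the last Monday of its month (at least one falls on the 29th or later, ruling out '4th Monday').
Last Monday of January 1999: 1999-01-25.
Last Monday of February 1999: 1999-02-22.
March 1999 ends with Monday 1999-03-29.

1999-03-29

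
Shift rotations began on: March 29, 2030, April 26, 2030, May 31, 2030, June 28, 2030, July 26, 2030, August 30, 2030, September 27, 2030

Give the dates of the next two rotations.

All Fridays; the gaps (28, 35, 28, 28, 35, 28) vary with month length.
This is the last Friday of each month.
Last Friday of October 2030: October 25, 2030.
November 2030 ends with Friday November 29, 2030.

October 25, 2030; November 29, 2030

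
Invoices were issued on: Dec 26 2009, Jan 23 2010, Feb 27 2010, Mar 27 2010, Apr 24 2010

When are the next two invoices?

All dates are Saturdays, 28, 35, 28, 28 days apart.
Specifically, the 4th Saturday of each month.
May 2010 — 4th Saturday is May 22 2010.
June 2010 — 4th Saturday is Jun 26 2010.

May 22 2010, Jun 26 2010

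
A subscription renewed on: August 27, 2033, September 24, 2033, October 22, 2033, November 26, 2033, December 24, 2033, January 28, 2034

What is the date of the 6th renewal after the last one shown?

July 22, 2034

These are Saturdays at 28- or 35-day spacing (28, 28, 35, 28, 35).
The pattern: 4th Saturday of the month.
February 2034 — 4th Saturday is February 25, 2034.
4th Saturday of March 2034: March 25, 2034.
4th Saturday of April 2034: April 22, 2034.
4th Saturday of May 2034: May 27, 2034.
4th Saturday of June 2034: June 24, 2034.
4th Saturday of July 2034: July 22, 2034.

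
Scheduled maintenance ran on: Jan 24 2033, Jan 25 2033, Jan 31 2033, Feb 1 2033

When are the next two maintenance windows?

Feb 7 2033, Feb 8 2033

The gap pattern 1, 6, 1 repeats every 2 events.
These are the Mondays and Tuesdays of each week.
Next Monday: Feb 7 2033.
Next Tuesday: Feb 8 2033.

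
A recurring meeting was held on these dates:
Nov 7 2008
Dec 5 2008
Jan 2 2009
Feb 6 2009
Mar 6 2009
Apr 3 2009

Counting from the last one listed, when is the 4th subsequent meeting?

Aug 7 2009

Gaps: 28, 28, 35, 28, 28 days — a mix of 28 and 35. Every date is a Friday.
Each is the 1st Friday of its month.
May 2009 — 1st Friday is May 1 2009.
June 2009 — 1st Friday is Jun 5 2009.
1st Friday of July 2009: Jul 3 2009.
1st Friday of August 2009: Aug 7 2009.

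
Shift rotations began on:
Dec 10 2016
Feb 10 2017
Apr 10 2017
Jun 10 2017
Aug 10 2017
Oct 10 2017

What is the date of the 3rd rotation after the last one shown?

Gaps: 62, 59, 61, 61, 61 days — not constant. Every event is on the 10th of the month.
Pattern: the 10th of every 2 months.
December 2017: Dec 10 2017.
Next: February 2018 → Feb 10 2018.
Next: April 2018 → Apr 10 2018.

Apr 10 2018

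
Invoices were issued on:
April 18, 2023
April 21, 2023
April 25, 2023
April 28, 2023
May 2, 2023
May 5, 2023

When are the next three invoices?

Gaps: 3, 4, 3, 4, 3 days — not constant, but cyclic with period 2.
The events fall on every Tuesday and Friday.
Next Tuesday: May 9, 2023.
Next Friday: May 12, 2023.
The following Tuesday is May 16, 2023.

May 9, 2023; May 12, 2023; May 16, 2023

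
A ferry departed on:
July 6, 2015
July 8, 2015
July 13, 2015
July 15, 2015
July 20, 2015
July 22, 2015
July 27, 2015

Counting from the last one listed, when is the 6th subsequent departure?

Gaps: 2, 5, 2, 5, 2, 5 days — not constant, but cyclic with period 2.
The events fall on every Monday and Wednesday.
Next Wednesday: July 29, 2015.
Next Monday: August 3, 2015.
The following Wednesday is August 5, 2015.
The following Monday is August 10, 2015.
Next Wednesday: August 12, 2015.
The following Monday is August 17, 2015.

August 17, 2015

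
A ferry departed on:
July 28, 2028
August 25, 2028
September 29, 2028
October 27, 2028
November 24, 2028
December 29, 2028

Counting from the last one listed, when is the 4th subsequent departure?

April 27, 2029

Every date is a Friday; gaps 28, 35, 28, 28, 35 days.
Each is the last Friday of its month (at least one falls on the 29th or later, ruling out '4th Friday').
Last Friday of January 2029: January 26, 2029.
Last Friday of February 2029: February 23, 2029.
Last Friday of March 2029: March 30, 2029.
April 2029 ends with Friday April 27, 2029.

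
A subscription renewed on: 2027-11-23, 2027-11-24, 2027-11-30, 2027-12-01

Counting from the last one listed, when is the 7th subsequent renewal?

The gap pattern 1, 6, 1 repeats every 2 events.
These are the Tuesdays and Wednesdays of each week.
The following Tuesday is 2027-12-07.
The following Wednesday is 2027-12-08.
Next Tuesday: 2027-12-14.
The following Wednesday is 2027-12-15.
The following Tuesday is 2027-12-21.
Next Wednesday: 2027-12-22.
Next Tuesday: 2027-12-28.

2027-12-28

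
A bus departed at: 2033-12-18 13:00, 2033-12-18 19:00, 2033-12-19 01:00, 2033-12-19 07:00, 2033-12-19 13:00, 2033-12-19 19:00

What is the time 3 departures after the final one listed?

Spacing: 6, 6, 6, 6, 6 h — constant 6 h.
2033-12-19 19:00 + 6 h = 2033-12-20 01:00.
2033-12-20 01:00 + 6 h = 2033-12-20 07:00.
2033-12-20 07:00 + 6 h = 2033-12-20 13:00.

2033-12-20 13:00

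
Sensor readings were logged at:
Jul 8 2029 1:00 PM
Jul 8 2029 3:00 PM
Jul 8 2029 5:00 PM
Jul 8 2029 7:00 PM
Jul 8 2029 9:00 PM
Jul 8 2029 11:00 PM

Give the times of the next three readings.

Jul 9 2029 1:00 AM, Jul 9 2029 3:00 AM, Jul 9 2029 5:00 AM

Gaps: 2, 2, 2, 2, 2 hours — each event is 2 hours after the previous one.
Jul 8 2029 11:00 PM + 2 h = Jul 9 2029 1:00 AM.
Jul 9 2029 1:00 AM + 2 h = Jul 9 2029 3:00 AM.
Jul 9 2029 3:00 AM + 2 h = Jul 9 2029 5:00 AM.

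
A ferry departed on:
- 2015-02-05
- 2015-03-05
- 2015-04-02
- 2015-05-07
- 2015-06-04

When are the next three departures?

2015-07-02, 2015-08-06, 2015-09-03

These are Thursdays at 28- or 35-day spacing (28, 28, 35, 28).
The pattern: 1st Thursday of the month.
1st Thursday of July 2015: 2015-07-02.
August 2015 — 1st Thursday is 2015-08-06.
September 2015 — 1st Thursday is 2015-09-03.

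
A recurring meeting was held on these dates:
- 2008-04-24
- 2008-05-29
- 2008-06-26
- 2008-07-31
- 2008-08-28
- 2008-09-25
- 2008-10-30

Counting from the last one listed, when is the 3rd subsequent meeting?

Every date is a Thursday; gaps 35, 28, 35, 28, 28, 35 days.
Each is the last Thursday of its month (at least one falls on the 29th or later, ruling out '4th Thursday').
Last Thursday of November 2008: 2008-11-27.
Last Thursday of December 2008: 2008-12-25.
January 2009 ends with Thursday 2009-01-29.

2009-01-29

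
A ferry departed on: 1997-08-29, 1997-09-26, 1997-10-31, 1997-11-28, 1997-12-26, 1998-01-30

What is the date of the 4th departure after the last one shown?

Every date is a Friday; gaps 28, 35, 28, 28, 35 days.
Each is the last Friday of its month (at least one falls on the 29th or later, ruling out '4th Friday').
February 1998 ends with Friday 1998-02-27.
March 1998 ends with Friday 1998-03-27.
April 1998 ends with Friday 1998-04-24.
May 1998 ends with Friday 1998-05-29.

1998-05-29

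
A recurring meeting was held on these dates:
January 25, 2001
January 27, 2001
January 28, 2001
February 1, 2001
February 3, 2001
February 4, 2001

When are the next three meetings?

February 8, 2001; February 10, 2001; February 11, 2001

Every event lands on a Thursday or Saturday or Sunday (gaps cycle 2, 1, 4, 2, 1).
So the schedule is: every Thursday, Saturday and Sunday.
The following Thursday is February 8, 2001.
The following Saturday is February 10, 2001.
The following Sunday is February 11, 2001.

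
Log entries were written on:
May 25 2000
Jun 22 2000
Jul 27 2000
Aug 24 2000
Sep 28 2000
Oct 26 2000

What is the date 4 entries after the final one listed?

Gaps: 28, 35, 28, 35, 28 days — a mix of 28 and 35. Every date is a Thursday.
Each is the 4th Thursday of its month.
November 2000 — 4th Thursday is Nov 23 2000.
4th Thursday of December 2000: Dec 28 2000.
January 2001 — 4th Thursday is Jan 25 2001.
4th Thursday of February 2001: Feb 22 2001.

Feb 22 2001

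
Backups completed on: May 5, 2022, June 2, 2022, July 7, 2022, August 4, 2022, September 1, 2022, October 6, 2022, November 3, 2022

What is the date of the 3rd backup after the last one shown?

February 2, 2023

Gaps: 28, 35, 28, 28, 35, 28 days — a mix of 28 and 35. Every date is a Thursday.
Each is the 1st Thursday of its month.
1st Thursday of December 2022: December 1, 2022.
1st Thursday of January 2023: January 5, 2023.
February 2023 — 1st Thursday is February 2, 2023.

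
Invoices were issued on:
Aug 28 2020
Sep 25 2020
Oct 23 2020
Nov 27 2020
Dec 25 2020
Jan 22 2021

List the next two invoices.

Feb 26 2021, Mar 26 2021

All dates are Fridays, 28, 28, 35, 28, 28 days apart.
Specifically, the 4th Friday of each month.
February 2021 — 4th Friday is Feb 26 2021.
March 2021 — 4th Friday is Mar 26 2021.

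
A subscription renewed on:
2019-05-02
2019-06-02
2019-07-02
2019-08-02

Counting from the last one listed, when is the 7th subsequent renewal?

2020-03-02

Gaps: 31, 30, 31 days — not constant. Every event is on the 2nd of the month.
Pattern: the 2nd of each month.
September 2019: 2019-09-02.
Next: October 2019 → 2019-10-02.
November 2019: 2019-11-02.
December 2019: 2019-12-02.
Next: January 2020 → 2020-01-02.
February 2020: 2020-02-02.
March 2020: 2020-03-02.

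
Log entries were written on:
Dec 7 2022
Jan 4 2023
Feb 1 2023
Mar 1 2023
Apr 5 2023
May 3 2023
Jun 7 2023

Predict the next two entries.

Jul 5 2023, Aug 2 2023

Gaps: 28, 28, 28, 35, 28, 35 days — a mix of 28 and 35. Every date is a Wednesday.
Each is the 1st Wednesday of its month.
July 2023 — 1st Wednesday is Jul 5 2023.
August 2023 — 1st Wednesday is Aug 2 2023.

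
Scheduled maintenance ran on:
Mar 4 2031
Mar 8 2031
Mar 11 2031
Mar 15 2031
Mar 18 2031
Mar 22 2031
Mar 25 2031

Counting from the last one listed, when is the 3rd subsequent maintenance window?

Apr 5 2031

Every event lands on a Tuesday or Saturday (gaps cycle 4, 3, 4, 3, 4, 3).
So the schedule is: every Tuesday and Saturday.
Next Saturday: Mar 29 2031.
Next Tuesday: Apr 1 2031.
The following Saturday is Apr 5 2031.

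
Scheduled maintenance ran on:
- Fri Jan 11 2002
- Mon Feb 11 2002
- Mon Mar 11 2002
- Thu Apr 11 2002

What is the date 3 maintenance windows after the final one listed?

Gaps: 31, 28, 31 days — not constant. Every event is on the 11th of the month.
Pattern: the 11th of each month.
Next: May 2002 → Sat May 11 2002.
June 2002: Tue Jun 11 2002.
Next: July 2002 → Thu Jul 11 2002.

Thu Jul 11 2002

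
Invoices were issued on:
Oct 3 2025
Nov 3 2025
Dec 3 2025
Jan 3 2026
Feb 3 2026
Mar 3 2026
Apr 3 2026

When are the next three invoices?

Each date is the 3rd; the gaps (31, 30, 31, 31, 28, 31) track the month lengths.
The rule is the 3rd of each month.
Next: May 2026 → May 3 2026.
June 2026: Jun 3 2026.
July 2026: Jul 3 2026.

May 3 2026, Jun 3 2026, Jul 3 2026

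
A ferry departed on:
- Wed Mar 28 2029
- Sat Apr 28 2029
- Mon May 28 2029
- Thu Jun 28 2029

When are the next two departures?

Sat Jul 28 2029, Tue Aug 28 2029

Gaps: 31, 30, 31 days — not constant. Every event is on the 28th of the month.
Pattern: the 28th of each month.
July 2029: Sat Jul 28 2029.
Next: August 2029 → Tue Aug 28 2029.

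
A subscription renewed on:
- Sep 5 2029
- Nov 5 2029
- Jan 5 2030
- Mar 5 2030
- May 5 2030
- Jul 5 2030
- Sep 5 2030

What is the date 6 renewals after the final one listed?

Sep 5 2031

Each date is the 5th; the gaps (61, 61, 59, 61, 61, 62) track the month lengths.
The rule is the 5th of every 2 months.
November 2030: Nov 5 2030.
January 2031: Jan 5 2031.
Next: March 2031 → Mar 5 2031.
May 2031: May 5 2031.
Next: July 2031 → Jul 5 2031.
September 2031: Sep 5 2031.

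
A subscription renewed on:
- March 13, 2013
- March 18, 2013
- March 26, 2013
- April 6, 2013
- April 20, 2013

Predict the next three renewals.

May 7, 2013; May 27, 2013; June 19, 2013

The spacing grows by 3 each time: 5, 8, 11, 14 days.
Next gap: 17 days. April 20, 2013 + 17 days = May 7, 2013.
Next gap: 20 days. May 7, 2013 + 20 days = May 27, 2013.
Next gap: 23 days. May 27, 2013 + 23 days = June 19, 2013.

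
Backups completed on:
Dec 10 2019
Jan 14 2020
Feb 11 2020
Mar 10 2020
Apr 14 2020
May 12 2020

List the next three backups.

Gaps: 35, 28, 28, 35, 28 days — a mix of 28 and 35. Every date is a Tuesday.
Each is the 2nd Tuesday of its month.
June 2020 — 2nd Tuesday is Jun 9 2020.
July 2020 — 2nd Tuesday is Jul 14 2020.
August 2020 — 2nd Tuesday is Aug 11 2020.

Jun 9 2020, Jul 14 2020, Aug 11 2020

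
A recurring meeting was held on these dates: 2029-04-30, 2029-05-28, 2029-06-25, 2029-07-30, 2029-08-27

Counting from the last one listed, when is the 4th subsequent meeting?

All Mondays; the gaps (28, 28, 35, 28) vary with month length.
This is the last Monday of each month.
Last Monday of September 2029: 2029-09-24.
Last Monday of October 2029: 2029-10-29.
Last Monday of November 2029: 2029-11-26.
December 2029 ends with Monday 2029-12-31.

2029-12-31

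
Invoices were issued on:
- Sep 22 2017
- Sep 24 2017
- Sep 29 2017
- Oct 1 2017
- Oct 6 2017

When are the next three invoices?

The gap pattern 2, 5, 2, 5 repeats every 2 events.
These are the Fridays and Sundays of each week.
The following Sunday is Oct 8 2017.
The following Friday is Oct 13 2017.
Next Sunday: Oct 15 2017.

Oct 8 2017, Oct 13 2017, Oct 15 2017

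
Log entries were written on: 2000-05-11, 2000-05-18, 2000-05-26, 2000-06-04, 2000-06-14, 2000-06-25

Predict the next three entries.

The spacing grows by 1 each time: 7, 8, 9, 10, 11 days.
Next gap: 12 days. 2000-06-25 + 12 days = 2000-07-07.
Next gap: 13 days. 2000-07-07 + 13 days = 2000-07-20.
Next gap: 14 days. 2000-07-20 + 14 days = 2000-08-03.

2000-07-07, 2000-07-20, 2000-08-03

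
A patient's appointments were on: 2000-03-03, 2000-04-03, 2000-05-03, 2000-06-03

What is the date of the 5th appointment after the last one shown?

2000-11-03

Gaps: 31, 30, 31 days — not constant. Every event is on the 3rd of the month.
Pattern: the 3rd of each month.
Next: July 2000 → 2000-07-03.
Next: August 2000 → 2000-08-03.
Next: September 2000 → 2000-09-03.
Next: October 2000 → 2000-10-03.
Next: November 2000 → 2000-11-03.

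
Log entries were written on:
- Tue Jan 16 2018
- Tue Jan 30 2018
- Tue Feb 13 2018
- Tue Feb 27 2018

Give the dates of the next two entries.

The spacing is 14, 14, 14 days — always 14 days.
Tue Feb 27 2018 + 14 days = Tue Mar 13 2018.
Tue Mar 13 2018 + 14 days = Tue Mar 27 2018.

Tue Mar 13 2018, Tue Mar 27 2018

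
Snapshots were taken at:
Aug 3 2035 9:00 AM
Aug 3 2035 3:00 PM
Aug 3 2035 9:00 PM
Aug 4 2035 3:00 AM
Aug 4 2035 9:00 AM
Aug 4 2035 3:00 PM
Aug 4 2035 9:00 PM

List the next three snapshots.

The interval is a steady 6 hours (6, 6, 6, 6, 6, 6).
Aug 4 2035 9:00 PM + 6 h = Aug 5 2035 3:00 AM.
Aug 5 2035 3:00 AM + 6 h = Aug 5 2035 9:00 AM.
Aug 5 2035 9:00 AM + 6 h = Aug 5 2035 3:00 PM.

Aug 5 2035 3:00 AM, Aug 5 2035 9:00 AM, Aug 5 2035 3:00 PM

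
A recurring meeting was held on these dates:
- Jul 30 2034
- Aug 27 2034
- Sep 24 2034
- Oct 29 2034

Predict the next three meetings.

Nov 26 2034, Dec 31 2034, Jan 28 2035

All Sundays; the gaps (28, 28, 35) vary with month length.
This is the last Sunday of each month.
November 2034 ends with Sunday Nov 26 2034.
December 2034 ends with Sunday Dec 31 2034.
Last Sunday of January 2035: Jan 28 2035.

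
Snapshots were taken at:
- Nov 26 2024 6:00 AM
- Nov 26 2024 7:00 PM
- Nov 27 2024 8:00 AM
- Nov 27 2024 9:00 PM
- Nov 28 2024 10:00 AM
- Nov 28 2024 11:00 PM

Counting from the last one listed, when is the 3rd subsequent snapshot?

Gaps: 13, 13, 13, 13, 13 hours — each event is 13 hours after the previous one.
Nov 28 2024 11:00 PM + 13 h = Nov 29 2024 12:00 PM.
Nov 29 2024 12:00 PM + 13 h = Nov 30 2024 1:00 AM.
Nov 30 2024 1:00 AM + 13 h = Nov 30 2024 2:00 PM.

Nov 30 2024 2:00 PM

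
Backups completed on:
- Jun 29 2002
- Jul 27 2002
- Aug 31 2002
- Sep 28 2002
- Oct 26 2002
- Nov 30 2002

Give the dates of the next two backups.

Dec 28 2002, Jan 25 2003

These are Saturdays with 28, 35, 28, 28, 35-day gaps.
Each is the final Saturday of its month — Jun 29 2002 is past the 28th, so '4th Saturday' doesn't fit.
Last Saturday of December 2002: Dec 28 2002.
January 2003 ends with Saturday Jan 25 2003.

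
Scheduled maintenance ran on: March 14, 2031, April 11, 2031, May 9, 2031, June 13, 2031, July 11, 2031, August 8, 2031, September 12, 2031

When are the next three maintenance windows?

These are Fridays at 28- or 35-day spacing (28, 28, 35, 28, 28, 35).
The pattern: 2nd Friday of the month.
October 2031 — 2nd Friday is October 10, 2031.
November 2031 — 2nd Friday is November 14, 2031.
2nd Friday of December 2031: December 12, 2031.

October 10, 2031; November 14, 2031; December 12, 2031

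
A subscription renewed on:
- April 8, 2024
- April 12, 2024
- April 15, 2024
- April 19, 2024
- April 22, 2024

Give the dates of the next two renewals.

April 26, 2024; April 29, 2024

Every event lands on a Monday or Friday (gaps cycle 4, 3, 4, 3).
So the schedule is: every Monday and Friday.
The following Friday is April 26, 2024.
Next Monday: April 29, 2024.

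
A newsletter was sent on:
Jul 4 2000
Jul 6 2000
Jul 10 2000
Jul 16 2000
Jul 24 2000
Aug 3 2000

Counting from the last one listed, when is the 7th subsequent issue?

The spacing grows by 2 each time: 2, 4, 6, 8, 10 days.
Next gap: 12 days. Aug 3 2000 + 12 days = Aug 15 2000.
Next gap: 14 days. Aug 15 2000 + 14 days = Aug 29 2000.
Next gap: 16 days. Aug 29 2000 + 16 days = Sep 14 2000.
Next gap: 18 days. Sep 14 2000 + 18 days = Oct 2 2000.
Next gap: 20 days. Oct 2 2000 + 20 days = Oct 22 2000.
Next gap: 22 days. Oct 22 2000 + 22 days = Nov 13 2000.
Next gap: 24 days. Nov 13 2000 + 24 days = Dec 7 2000.

Dec 7 2000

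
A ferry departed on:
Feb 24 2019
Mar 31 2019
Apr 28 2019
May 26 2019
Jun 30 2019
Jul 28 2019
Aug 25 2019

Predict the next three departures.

Sep 29 2019, Oct 27 2019, Nov 24 2019

All Sundays; the gaps (35, 28, 28, 35, 28, 28) vary with month length.
This is the last Sunday of each month.
Last Sunday of September 2019: Sep 29 2019.
October 2019 ends with Sunday Oct 27 2019.
Last Sunday of November 2019: Nov 24 2019.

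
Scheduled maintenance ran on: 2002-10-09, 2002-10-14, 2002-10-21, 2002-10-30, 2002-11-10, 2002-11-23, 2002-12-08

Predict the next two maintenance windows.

2002-12-25, 2003-01-13

Gaps: 5, 7, 9, 11, 13, 15 days — each gap is 2 larger than the previous one.
Next gap: 17 days. 2002-12-08 + 17 days = 2002-12-25.
Next gap: 19 days. 2002-12-25 + 19 days = 2003-01-13.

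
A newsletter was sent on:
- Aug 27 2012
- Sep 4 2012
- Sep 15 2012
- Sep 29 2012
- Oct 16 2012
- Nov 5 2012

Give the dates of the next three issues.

Nov 28 2012, Dec 24 2012, Jan 22 2013

Gaps: 8, 11, 14, 17, 20 days — each gap is 3 larger than the previous one.
Next gap: 23 days. Nov 5 2012 + 23 days = Nov 28 2012.
Next gap: 26 days. Nov 28 2012 + 26 days = Dec 24 2012.
Next gap: 29 days. Dec 24 2012 + 29 days = Jan 22 2013.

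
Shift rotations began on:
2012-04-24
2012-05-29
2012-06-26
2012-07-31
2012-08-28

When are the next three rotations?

These are Tuesdays with 35, 28, 35, 28-day gaps.
Each is the final Tuesday of its month — 2012-05-29 is past the 28th, so '4th Tuesday' doesn't fit.
Last Tuesday of September 2012: 2012-09-25.
Last Tuesday of October 2012: 2012-10-30.
November 2012 ends with Tuesday 2012-11-27.

2012-09-25, 2012-10-30, 2012-11-27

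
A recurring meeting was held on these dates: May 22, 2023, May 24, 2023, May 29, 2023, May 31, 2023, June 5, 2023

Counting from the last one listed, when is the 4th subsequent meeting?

The gap pattern 2, 5, 2, 5 repeats every 2 events.
These are the Mondays and Wednesdays of each week.
The following Wednesday is June 7, 2023.
Next Monday: June 12, 2023.
The following Wednesday is June 14, 2023.
Next Monday: June 19, 2023.

June 19, 2023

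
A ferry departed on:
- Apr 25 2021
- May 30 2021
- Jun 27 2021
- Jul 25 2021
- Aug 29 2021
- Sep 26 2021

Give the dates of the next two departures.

Oct 31 2021, Nov 28 2021

These are Sundays with 35, 28, 28, 35, 28-day gaps.
Each is the final Sunday of its month — May 30 2021 is past the 28th, so '4th Sunday' doesn't fit.
October 2021 ends with Sunday Oct 31 2021.
Last Sunday of November 2021: Nov 28 2021.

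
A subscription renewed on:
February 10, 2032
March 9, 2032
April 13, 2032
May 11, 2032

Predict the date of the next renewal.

June 8, 2032

All dates are Tuesdays, 28, 35, 28 days apart.
Specifically, the 2nd Tuesday of each month.
2nd Tuesday of June 2032: June 8, 2032.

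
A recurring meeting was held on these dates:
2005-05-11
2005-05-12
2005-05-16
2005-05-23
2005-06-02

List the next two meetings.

2005-06-15, 2005-07-01

The spacing grows by 3 each time: 1, 4, 7, 10 days.
Next gap: 13 days. 2005-06-02 + 13 days = 2005-06-15.
Next gap: 16 days. 2005-06-15 + 16 days = 2005-07-01.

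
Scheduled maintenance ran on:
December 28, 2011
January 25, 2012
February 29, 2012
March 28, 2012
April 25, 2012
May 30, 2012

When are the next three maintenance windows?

All Wednesdays; the gaps (28, 35, 28, 28, 35) vary with month length.
This is the last Wednesday of each month.
June 2012 ends with Wednesday June 27, 2012.
July 2012 ends with Wednesday July 25, 2012.
Last Wednesday of August 2012: August 29, 2012.

June 27, 2012; July 25, 2012; August 29, 2012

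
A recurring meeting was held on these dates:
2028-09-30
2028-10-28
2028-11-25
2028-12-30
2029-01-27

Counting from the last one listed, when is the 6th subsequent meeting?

Every date is a Saturday; gaps 28, 28, 35, 28 days.
Each is the last Saturday of its month (at least one falls on the 29th or later, ruling out '4th Saturday').
Last Saturday of February 2029: 2029-02-24.
March 2029 ends with Saturday 2029-03-31.
April 2029 ends with Saturday 2029-04-28.
May 2029 ends with Saturday 2029-05-26.
June 2029 ends with Saturday 2029-06-30.
Last Saturday of July 2029: 2029-07-28.

2029-07-28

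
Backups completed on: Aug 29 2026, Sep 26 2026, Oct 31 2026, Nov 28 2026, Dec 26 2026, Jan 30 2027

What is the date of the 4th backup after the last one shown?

These are Saturdays with 28, 35, 28, 28, 35-day gaps.
Each is the final Saturday of its month — Aug 29 2026 is past the 28th, so '4th Saturday' doesn't fit.
February 2027 ends with Saturday Feb 27 2027.
Last Saturday of March 2027: Mar 27 2027.
Last Saturday of April 2027: Apr 24 2027.
May 2027 ends with Saturday May 29 2027.

May 29 2027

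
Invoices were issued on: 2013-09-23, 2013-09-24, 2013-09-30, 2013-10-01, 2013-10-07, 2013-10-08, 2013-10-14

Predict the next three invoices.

Every event lands on a Monday or Tuesday (gaps cycle 1, 6, 1, 6, 1, 6).
So the schedule is: every Monday and Tuesday.
The following Tuesday is 2013-10-15.
Next Monday: 2013-10-21.
The following Tuesday is 2013-10-22.

2013-10-15, 2013-10-21, 2013-10-22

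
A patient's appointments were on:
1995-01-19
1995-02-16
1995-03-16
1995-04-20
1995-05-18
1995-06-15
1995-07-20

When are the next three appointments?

1995-08-17, 1995-09-21, 1995-10-19

All dates are Thursdays, 28, 28, 35, 28, 28, 35 days apart.
Specifically, the 3rd Thursday of each month.
August 1995 — 3rd Thursday is 1995-08-17.
September 1995 — 3rd Thursday is 1995-09-21.
3rd Thursday of October 1995: 1995-10-19.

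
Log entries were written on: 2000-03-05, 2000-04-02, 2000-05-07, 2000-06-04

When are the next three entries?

Gaps: 28, 35, 28 days — a mix of 28 and 35. Every date is a Sunday.
Each is the 1st Sunday of its month.
1st Sunday of July 2000: 2000-07-02.
August 2000 — 1st Sunday is 2000-08-06.
1st Sunday of September 2000: 2000-09-03.

2000-07-02, 2000-08-06, 2000-09-03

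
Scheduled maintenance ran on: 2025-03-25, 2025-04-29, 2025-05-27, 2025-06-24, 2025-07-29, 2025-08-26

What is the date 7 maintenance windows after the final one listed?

2026-03-31

These are Tuesdays with 35, 28, 28, 35, 28-day gaps.
Each is the final Tuesday of its month — 2025-04-29 is past the 28th, so '4th Tuesday' doesn't fit.
September 2025 ends with Tuesday 2025-09-30.
Last Tuesday of October 2025: 2025-10-28.
November 2025 ends with Tuesday 2025-11-25.
December 2025 ends with Tuesday 2025-12-30.
January 2026 ends with Tuesday 2026-01-27.
Last Tuesday of February 2026: 2026-02-24.
March 2026 ends with Tuesday 2026-03-31.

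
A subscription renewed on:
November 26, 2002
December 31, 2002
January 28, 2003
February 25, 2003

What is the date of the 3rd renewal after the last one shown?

Every date is a Tuesday; gaps 35, 28, 28 days.
Each is the last Tuesday of its month (at least one falls on the 29th or later, ruling out '4th Tuesday').
Last Tuesday of March 2003: March 25, 2003.
Last Tuesday of April 2003: April 29, 2003.
Last Tuesday of May 2003: May 27, 2003.

May 27, 2003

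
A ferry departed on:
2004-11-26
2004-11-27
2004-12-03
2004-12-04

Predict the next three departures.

Gaps: 1, 6, 1 days — not constant, but cyclic with period 2.
The events fall on every Friday and Saturday.
Next Friday: 2004-12-10.
The following Saturday is 2004-12-11.
The following Friday is 2004-12-17.

2004-12-10, 2004-12-11, 2004-12-17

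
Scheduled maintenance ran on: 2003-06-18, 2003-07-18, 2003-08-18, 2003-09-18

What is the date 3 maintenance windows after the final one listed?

2003-12-18

The day-of-month is always 18 (30, 31, 31 days between events).
So this recurs on the 18th of each month.
Next: October 2003 → 2003-10-18.
Next: November 2003 → 2003-11-18.
December 2003: 2003-12-18.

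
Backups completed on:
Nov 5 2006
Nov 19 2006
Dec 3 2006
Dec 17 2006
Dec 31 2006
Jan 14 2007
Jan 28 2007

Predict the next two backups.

Every event comes 14 days after the last (14, 14, 14, 14, 14, 14).
Jan 28 2007 + 14 days = Feb 11 2007.
Feb 11 2007 + 14 days = Feb 25 2007.

Feb 11 2007, Feb 25 2007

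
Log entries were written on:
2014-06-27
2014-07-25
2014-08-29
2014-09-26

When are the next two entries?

2014-10-31, 2014-11-28

All Fridays; the gaps (28, 35, 28) vary with month length.
This is the last Friday of each month.
October 2014 ends with Friday 2014-10-31.
November 2014 ends with Friday 2014-11-28.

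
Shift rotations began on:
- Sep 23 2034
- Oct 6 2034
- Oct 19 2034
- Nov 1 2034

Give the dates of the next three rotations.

Nov 14 2034, Nov 27 2034, Dec 10 2034

Gaps between consecutive events: 13, 13, 13 days — a constant 13-day interval.
Nov 1 2034 + 13 days = Nov 14 2034.
Nov 14 2034 + 13 days = Nov 27 2034.
Nov 27 2034 + 13 days = Dec 10 2034.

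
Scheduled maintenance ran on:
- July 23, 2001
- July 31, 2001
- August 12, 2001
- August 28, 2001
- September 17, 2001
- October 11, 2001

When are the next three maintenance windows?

The spacing grows by 4 each time: 8, 12, 16, 20, 24 days.
Next gap: 28 days. October 11, 2001 + 28 days = November 8, 2001.
Next gap: 32 days. November 8, 2001 + 32 days = December 10, 2001.
Next gap: 36 days. December 10, 2001 + 36 days = January 15, 2002.

November 8, 2001; December 10, 2001; January 15, 2002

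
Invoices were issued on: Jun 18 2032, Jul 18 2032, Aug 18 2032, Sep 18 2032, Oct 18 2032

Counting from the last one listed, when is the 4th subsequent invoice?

Feb 18 2033

The day-of-month is always 18 (30, 31, 31, 30 days between events).
So this recurs on the 18th of each month.
November 2032: Nov 18 2032.
December 2032: Dec 18 2032.
Next: January 2033 → Jan 18 2033.
February 2033: Feb 18 2033.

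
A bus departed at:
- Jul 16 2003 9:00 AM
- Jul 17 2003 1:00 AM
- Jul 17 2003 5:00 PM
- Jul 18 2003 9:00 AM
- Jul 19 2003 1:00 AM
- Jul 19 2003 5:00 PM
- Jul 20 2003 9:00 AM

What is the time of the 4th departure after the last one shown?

Gaps: 16, 16, 16, 16, 16, 16 hours — each event is 16 hours after the previous one.
Jul 20 2003 9:00 AM + 16 h = Jul 21 2003 1:00 AM.
Jul 21 2003 1:00 AM + 16 h = Jul 21 2003 5:00 PM.
Jul 21 2003 5:00 PM + 16 h = Jul 22 2003 9:00 AM.
Jul 22 2003 9:00 AM + 16 h = Jul 23 2003 1:00 AM.

Jul 23 2003 1:00 AM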